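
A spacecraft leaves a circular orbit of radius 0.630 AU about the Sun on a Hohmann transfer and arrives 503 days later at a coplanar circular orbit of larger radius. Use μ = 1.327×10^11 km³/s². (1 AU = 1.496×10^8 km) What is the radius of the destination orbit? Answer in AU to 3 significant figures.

r₂ = 3.30 AU

In km: r₁ = 0.630 × 1.496×10^8 = 9.4248×10^7 km.
Transfer time t = 503 days = 4.34592×10^7 s, and t = π√(a_t³/μ).
So a_t = (μ t²/π²)^(1/3) = (1.327×10^11 × (4.34592×10^7)² / π²)^(1/3) = 2.9393×10^8 km.
Since a_t = (r₁ + r₂)/2, r₂ = 2a_t − r₁ = 2×2.9393×10^8 − 9.4248×10^7 = 4.93612×10^8 km.
In AU: r₂ = 4.93612×10^8 / 1.496×10^8 = 3.30 AU.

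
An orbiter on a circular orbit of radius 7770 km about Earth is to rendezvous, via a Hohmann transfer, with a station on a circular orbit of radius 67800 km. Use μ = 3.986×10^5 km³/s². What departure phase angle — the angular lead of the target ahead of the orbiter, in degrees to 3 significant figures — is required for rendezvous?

φ = 105°

Transfer-ellipse semi-major axis a_t = (r₁ + r₂)/2 = (7770 + 67800)/2 = 37785 km.
The half-period of the transfer ellipse is t = π√(a_t³/μ) = 36550 s.
The target's mean motion on its circular orbit is ω₂ = √(μ/r₂³) = 3.576×10^-5 rad/s.
Angle swept by the target during transfer: ω₂·t = 1.307 rad = 74.89°.
Arrival is 180° from departure on the ellipse, so φ = 180° − 74.89° = 105°.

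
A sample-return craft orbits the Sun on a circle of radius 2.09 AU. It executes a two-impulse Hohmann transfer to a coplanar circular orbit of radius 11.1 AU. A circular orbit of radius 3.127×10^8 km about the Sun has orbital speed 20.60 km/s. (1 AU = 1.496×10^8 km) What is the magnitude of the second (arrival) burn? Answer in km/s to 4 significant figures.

Δv₂ = 3.907 km/s

From the circular-orbit relation v² = μ/r at r = 3.127×10^8 km: μ = v²r = (20.60)² × 3.127×10^8 = 1.32697×10^11 km³/s².
In km: r₁ = 2.09 × 1.496×10^8 = 3.12664×10^8 km; r₂ = 11.1 × 1.496×10^8 = 1.66056×10^9 km.
Semi-major axis of the transfer orbit: a_t = (3.12664×10^8 + 1.66056×10^9)/2 = 9.86612×10^8 km.
Circular speed at r = 1.66056×10^9 km: v_c = √(μ/r) = 8.939 km/s.
Transfer-orbit speed at the same r (vis-viva, a = a_t): v_t = √[μ(2/r − 1/a_t)] = 5.032 km/s.
Δv₂ = |v_t − v_c| = |5.032 − 8.939| = 3.907 km/s.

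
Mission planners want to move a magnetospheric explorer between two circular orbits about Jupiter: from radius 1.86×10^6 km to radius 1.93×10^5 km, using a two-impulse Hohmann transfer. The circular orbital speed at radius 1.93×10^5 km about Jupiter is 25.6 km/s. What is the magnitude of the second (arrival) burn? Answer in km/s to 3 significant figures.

Δv₂ = 8.86 km/s

From the circular-orbit relation v² = μ/r at r = 1.93×10^5 km: μ = v²r = (25.6)² × 1.93×10^5 = 1.26484×10^8 km³/s².
Semi-major axis of the transfer orbit: a_t = (1.860×10^6 + 1.930×10^5)/2 = 1.0265×10^6 km.
Circular speed at r = 1.930×10^5 km: v_c = √(μ/r) = 25.60 km/s.
Transfer-orbit speed at the same r (vis-viva, a = a_t): v_t = √[μ(2/r − 1/a_t)] = 34.46 km/s.
Δv₂ = |v_t − v_c| = |34.46 − 25.60| = 8.860 km/s.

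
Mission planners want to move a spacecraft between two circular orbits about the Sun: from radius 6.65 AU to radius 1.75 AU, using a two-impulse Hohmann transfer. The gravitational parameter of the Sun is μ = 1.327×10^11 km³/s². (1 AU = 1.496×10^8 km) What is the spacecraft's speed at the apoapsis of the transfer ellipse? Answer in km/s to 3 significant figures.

In km: r₁ = 6.65 × 1.496×10^8 = 9.9484×10^8 km; r₂ = 1.75 × 1.496×10^8 = 2.618×10^8 km.
The Hohmann ellipse has a_t = (r₁ + r₂)/2 = 6.2832×10^8 km.
The apoapsis of the transfer ellipse is at r = 9.9484×10^8 km.
From the vis-viva equation, v = √[μ(2/r − 1/a_t)] = 7.455 km/s.

v = 7.46 km/s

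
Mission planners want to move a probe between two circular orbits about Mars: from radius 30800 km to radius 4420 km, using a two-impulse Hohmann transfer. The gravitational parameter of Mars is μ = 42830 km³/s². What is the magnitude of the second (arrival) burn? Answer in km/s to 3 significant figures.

Δv₂ = 1.00 km/s

Semi-major axis of the transfer orbit: a_t = (30800 + 4420)/2 = 17610 km.
Circular speed at r = 4420 km: v_c = √(μ/r) = 3.113 km/s.
Vis-viva on the transfer ellipse at r = 4420 km gives v_t = √[μ(2/r − 1/a_t)] = 4.117 km/s.
Δv₂ = |v_t − v_c| = |4.117 − 3.113| = 1.004 km/s.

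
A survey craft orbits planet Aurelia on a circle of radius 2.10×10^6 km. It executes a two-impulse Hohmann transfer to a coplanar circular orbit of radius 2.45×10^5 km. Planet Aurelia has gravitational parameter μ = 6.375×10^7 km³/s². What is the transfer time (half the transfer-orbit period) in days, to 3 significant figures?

Semi-major axis of the transfer orbit: a_t = (2.100×10^6 + 2.450×10^5)/2 = 1.1725×10^6 km.
Transfer time t = π√(a_t³/μ) = π√((1.1725×10^6)³ / 6.375×10^7) = 4.996×10^5 s.
Converting: 4.996×10^5 s ÷ 86400 s/day = 5.78 days.

t = 5.78 days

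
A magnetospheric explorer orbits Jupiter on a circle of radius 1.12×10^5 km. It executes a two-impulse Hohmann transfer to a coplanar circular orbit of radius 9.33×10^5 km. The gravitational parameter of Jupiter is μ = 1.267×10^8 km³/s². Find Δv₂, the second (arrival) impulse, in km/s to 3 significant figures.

The Hohmann ellipse has a_t = (r₁ + r₂)/2 = 5.225×10^5 km.
Circular speed at r = 9.330×10^5 km: v_c = √(μ/r) = 11.653 km/s.
Transfer-orbit speed at the same r (vis-viva, a = a_t): v_t = √[μ(2/r − 1/a_t)] = 5.3953 km/s.
Δv₂ = |v_t − v_c| = |5.3953 − 11.653| = 6.258 km/s.

Δv₂ = 6.26 km/s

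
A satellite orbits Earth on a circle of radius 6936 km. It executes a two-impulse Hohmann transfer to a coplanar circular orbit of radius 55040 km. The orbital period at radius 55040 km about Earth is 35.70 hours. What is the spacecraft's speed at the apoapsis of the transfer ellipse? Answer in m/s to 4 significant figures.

v = 1273 m/s

From Kepler's third law T² = 4π²r³/μ at r = 55040 km, T = 35.70 hours = 35.70 × 3600 s = 1.2852×10^5 s: μ = 4π²r³/T² = 3.98523×10^5 km³/s².
Transfer-ellipse semi-major axis a_t = (r₁ + r₂)/2 = (6936 + 55040)/2 = 30988 km.
At apoapsis, r = 55040 km.
Applying v² = μ(2/r − 1/a_t): v = 1.273 km/s.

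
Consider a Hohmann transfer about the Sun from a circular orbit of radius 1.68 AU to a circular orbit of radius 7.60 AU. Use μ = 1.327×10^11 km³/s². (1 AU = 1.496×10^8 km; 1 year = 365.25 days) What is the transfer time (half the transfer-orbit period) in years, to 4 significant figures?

In km: r₁ = 1.68 × 1.496×10^8 = 2.51328×10^8 km; r₂ = 7.60 × 1.496×10^8 = 1.13696×10^9 km.
Semi-major axis of the transfer orbit: a_t = (2.51328×10^8 + 1.13696×10^9)/2 = 6.94144×10^8 km.
By Kepler's third law the transfer-orbit period is T = 2π√(a_t³/μ), so t = T/2 = 1.5772×10^8 s.
Converting: 1.5772×10^8 s ÷ 3.15576×10^7 s/year (365.25 × 86400) = 4.998 years.

t = 4.998 years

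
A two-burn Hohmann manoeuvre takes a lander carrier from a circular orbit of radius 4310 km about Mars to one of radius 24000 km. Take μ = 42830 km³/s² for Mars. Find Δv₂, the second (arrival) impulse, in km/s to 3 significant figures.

Transfer-ellipse semi-major axis a_t = (r₁ + r₂)/2 = (4310 + 24000)/2 = 14155 km.
Circular speed at r = 24000 km: v_c = √(μ/r) = 1.33588 km/s.
Transfer-orbit speed at the same r (vis-viva, a = a_t): v_t = √[μ(2/r − 1/a_t)] = 0.737144 km/s.
Δv₂ = |v_t − v_c| = |0.737144 − 1.33588| = 0.5987 km/s.

Δv₂ = 0.599 km/s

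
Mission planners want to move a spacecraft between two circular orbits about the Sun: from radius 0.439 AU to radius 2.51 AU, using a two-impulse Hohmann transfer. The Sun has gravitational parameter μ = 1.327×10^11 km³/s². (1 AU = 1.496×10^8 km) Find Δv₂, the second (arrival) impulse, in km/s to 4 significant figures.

In km: r₁ = 0.439 × 1.496×10^8 = 6.56744×10^7 km; r₂ = 2.51 × 1.496×10^8 = 3.75496×10^8 km.
Semi-major axis of the transfer orbit: a_t = (6.56744×10^7 + 3.75496×10^8)/2 = 2.205852×10^8 km.
On the circular orbit at r = 3.75496×10^8 km, v_c = √(μ/r) = 18.799 km/s.
Vis-viva on the transfer ellipse at r = 3.75496×10^8 km gives v_t = √[μ(2/r − 1/a_t)] = 10.258 km/s.
Δv₂ = |v_t − v_c| = |10.258 − 18.799| = 8.541 km/s.

Δv₂ = 8.541 km/s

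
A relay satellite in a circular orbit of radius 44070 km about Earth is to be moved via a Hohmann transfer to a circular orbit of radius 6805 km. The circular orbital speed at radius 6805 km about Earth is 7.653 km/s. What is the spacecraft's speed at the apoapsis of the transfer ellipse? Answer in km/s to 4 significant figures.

From the circular-orbit relation v² = μ/r at r = 6805 km: μ = v²r = (7.653)² × 6805 = 3.98558×10^5 km³/s².
Transfer-ellipse semi-major axis a_t = (r₁ + r₂)/2 = (44070 + 6805)/2 = 25437.5 km.
The apoapsis of the transfer ellipse is at r = 44070 km.
Applying v² = μ(2/r − 1/a_t): v = 1.555 km/s.

v = 1.555 km/s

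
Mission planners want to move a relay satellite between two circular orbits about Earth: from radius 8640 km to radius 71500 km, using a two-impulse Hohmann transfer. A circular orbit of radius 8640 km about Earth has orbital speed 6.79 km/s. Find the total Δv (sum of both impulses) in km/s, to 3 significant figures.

Δv = 3.54 km/s

From the circular-orbit relation v² = μ/r at r = 8640 km: μ = v²r = (6.79)² × 8640 = 3.98339×10^5 km³/s².
The Hohmann ellipse has a_t = (r₁ + r₂)/2 = 40070 km.
At r₁ the circular-orbit speed is v₁ = √(μ/r₁) = 6.790 km/s.
Transfer-orbit speed at r₁ (vis-viva equation): v_p = √[μ(2/r₁ − 1/a_t)] = 9.070 km/s.
First burn Δv₁ = |v_p − v₁| = 2.280 km/s.
At r₂, v₂ = √(μ/r₂) = 2.360 km/s.
Transfer-orbit speed at r₂: v_a = √[μ(2/r₂ − 1/a_t)] = 1.096 km/s.
Second burn Δv₂ = |v₂ − v_a| = 1.264 km/s.
Total Δv = Δv₁ + Δv₂ = 3.544 km/s.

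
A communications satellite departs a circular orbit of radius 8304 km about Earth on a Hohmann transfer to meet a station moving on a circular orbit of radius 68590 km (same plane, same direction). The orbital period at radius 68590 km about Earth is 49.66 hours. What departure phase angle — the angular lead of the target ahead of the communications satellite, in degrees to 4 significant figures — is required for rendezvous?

From Kepler's third law T² = 4π²r³/μ at r = 68590 km, T = 49.66 hours = 49.66 × 3600 s = 1.78776×10^5 s: μ = 4π²r³/T² = 3.98588×10^5 km³/s².
Semi-major axis of the transfer orbit: a_t = (8304 + 68590)/2 = 38447 km.
The half-period of the transfer ellipse is t = π√(a_t³/μ) = 37513 s.
The target's mean motion on its circular orbit is ω₂ = √(μ/r₂³) = 3.5146×10^-5 rad/s.
Angle swept by the target during transfer: ω₂·t = 1.3184 rad = 75.54°.
Arrival is 180° from departure on the ellipse, so φ = 180° − 75.54° = 104.5°.

φ = 104.5°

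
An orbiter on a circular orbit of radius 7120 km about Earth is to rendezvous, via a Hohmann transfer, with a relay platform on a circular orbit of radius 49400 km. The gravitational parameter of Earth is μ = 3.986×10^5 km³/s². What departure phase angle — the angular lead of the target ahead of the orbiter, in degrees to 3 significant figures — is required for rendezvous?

φ = 102°

Semi-major axis of the transfer orbit: a_t = (7120 + 49400)/2 = 28260 km.
The half-period of the transfer ellipse is t = π√(a_t³/μ) = 23640 s.
The target's mean motion on its circular orbit is ω₂ = √(μ/r₂³) = 5.750×10^-5 rad/s.
Angle swept by the target during transfer: ω₂·t = 1.3593 rad = 77.88°.
Arrival is 180° from departure on the ellipse, so φ = 180° − 77.88° = 102°.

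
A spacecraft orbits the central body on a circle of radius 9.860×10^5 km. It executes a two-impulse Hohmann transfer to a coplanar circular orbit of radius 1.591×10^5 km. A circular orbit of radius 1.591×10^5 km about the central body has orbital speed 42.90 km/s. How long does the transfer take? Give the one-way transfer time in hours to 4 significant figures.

t = 22.09 hours

From the circular-orbit relation v² = μ/r at r = 1.591×10^5 km: μ = v²r = (42.90)² × 1.591×10^5 = 2.92809×10^8 km³/s².
Transfer-ellipse semi-major axis a_t = (r₁ + r₂)/2 = (9.860×10^5 + 1.591×10^5)/2 = 5.7255×10^5 km.
Half the transfer-orbit period gives t = π√(a_t³/μ) = 79540 s.
Converting: 79540 s ÷ 3600 s/hour = 22.09 hours.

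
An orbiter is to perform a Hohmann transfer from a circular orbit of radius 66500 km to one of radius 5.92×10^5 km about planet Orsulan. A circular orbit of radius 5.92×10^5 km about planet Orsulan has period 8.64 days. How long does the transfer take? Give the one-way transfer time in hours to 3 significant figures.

t = 43.0 hours

From Kepler's third law T² = 4π²r³/μ at r = 5.92×10^5 km, T = 8.64 days = 8.64 × 86400 s = 7.46496×10^5 s: μ = 4π²r³/T² = 1.46984×10^7 km³/s².
Transfer-ellipse semi-major axis a_t = (r₁ + r₂)/2 = (66500 + 5.920×10^5)/2 = 3.2925×10^5 km.
Half the transfer-orbit period gives t = π√(a_t³/μ) = 1.548×10^5 s.
Converting: 1.548×10^5 s ÷ 3600 s/hour = 43.0 hours.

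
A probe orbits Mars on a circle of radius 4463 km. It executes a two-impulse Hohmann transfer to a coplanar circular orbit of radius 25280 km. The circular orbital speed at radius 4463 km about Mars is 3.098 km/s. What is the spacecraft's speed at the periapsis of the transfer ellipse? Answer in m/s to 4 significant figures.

From the circular-orbit relation v² = μ/r at r = 4463 km: μ = v²r = (3.098)² × 4463 = 42834.1 km³/s².
Transfer-ellipse semi-major axis a_t = (r₁ + r₂)/2 = (4463 + 25280)/2 = 14871.5 km.
The periapsis of the transfer ellipse is at r = 4463 km.
Vis-viva: v = √[μ(2/r − 1/a_t)] = √[42834.1 × (2/4463 − 1/14871.5)] = 4.039 km/s.

v = 4039 m/s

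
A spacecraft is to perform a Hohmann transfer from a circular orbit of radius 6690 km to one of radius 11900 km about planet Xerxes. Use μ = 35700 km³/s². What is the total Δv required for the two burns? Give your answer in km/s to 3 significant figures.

Δv = 0.566 km/s

The Hohmann ellipse has a_t = (r₁ + r₂)/2 = 9295 km.
Circular speed at r₁: v₁ = √(μ/r₁) = √(35700/6690) = 2.310048 km/s.
On the transfer ellipse at r₁, v² = μ(2/r − 1/a) gives v_p = √[μ(2/r₁ − 1/a_t)] = 2.613785 km/s.
First burn Δv₁ = |v_p − v₁| = 0.30374 km/s.
At r₂, v₂ = √(μ/r₂) = 1.73205 km/s.
Transfer-orbit speed at r₂: v_a = √[μ(2/r₂ − 1/a_t)] = 1.46943 km/s.
Second burn Δv₂ = |v₂ − v_a| = 0.26262 km/s.
Total Δv = Δv₁ + Δv₂ = 0.5664 km/s.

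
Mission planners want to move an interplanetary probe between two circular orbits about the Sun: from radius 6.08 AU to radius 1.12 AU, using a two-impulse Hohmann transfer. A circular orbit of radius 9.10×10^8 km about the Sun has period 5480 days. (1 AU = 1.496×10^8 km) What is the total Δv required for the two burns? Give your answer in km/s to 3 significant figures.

Δv = 13.8 km/s

From Kepler's third law T² = 4π²r³/μ at r = 9.10×10^8 km, T = 5480 days = 5480 × 86400 s = 4.73472×10^8 s: μ = 4π²r³/T² = 1.32707×10^11 km³/s².
In km: r₁ = 6.08 × 1.496×10^8 = 9.09568×10^8 km; r₂ = 1.12 × 1.496×10^8 = 1.67552×10^8 km.
The Hohmann ellipse has a_t = (r₁ + r₂)/2 = 5.3856×10^8 km.
Circular speed at r₁: v₁ = √(μ/r₁) = √(1.32707×10^11/9.09568×10^8) = 12.079 km/s.
Transfer-orbit speed at r₁ (vis-viva): v_a = √[μ(2/r₁ − 1/a_t)] = 6.7373 km/s.
First burn Δv₁ = |v_a − v₁| = 5.342 km/s.
Circular speed at r₂: v₂ = √(μ/r₂) = 28.143 km/s.
Transfer-orbit speed at r₂: v_p = √[μ(2/r₂ − 1/a_t)] = 36.574 km/s.
Second burn Δv₂ = |v₂ − v_p| = 8.431 km/s.
Δv = Δv₁ + Δv₂ = 5.342 + 8.431 = 13.77 km/s.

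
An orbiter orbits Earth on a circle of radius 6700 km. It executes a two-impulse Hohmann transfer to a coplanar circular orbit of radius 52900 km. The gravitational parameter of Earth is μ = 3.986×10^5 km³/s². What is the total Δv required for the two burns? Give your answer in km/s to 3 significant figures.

Δv = 4.01 km/s

The Hohmann ellipse has a_t = (r₁ + r₂)/2 = 29800 km.
Circular speed at r₁: v₁ = √(μ/r₁) = √(3.986×10^5/6700) = 7.71314 km/s.
Transfer-orbit speed at r₁ (v² = μ(2/r − 1/a)): v_p = √[μ(2/r₁ − 1/a_t)] = 10.2766 km/s.
First burn Δv₁ = |v_p − v₁| = 2.5635 km/s.
Circular speed at r₂: v₂ = √(μ/r₂) = 2.7450 km/s.
Transfer-orbit speed at r₂: v_a = √[μ(2/r₂ − 1/a_t)] = 1.3016 km/s.
Second burn Δv₂ = |v₂ − v_a| = 1.4434 km/s.
Δv = Δv₁ + Δv₂ = 2.5635 + 1.4434 = 4.007 km/s.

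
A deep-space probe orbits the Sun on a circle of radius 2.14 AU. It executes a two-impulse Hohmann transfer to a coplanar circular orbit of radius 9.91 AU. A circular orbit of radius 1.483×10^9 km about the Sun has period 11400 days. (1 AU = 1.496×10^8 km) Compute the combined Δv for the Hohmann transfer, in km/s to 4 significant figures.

From Kepler's third law T² = 4π²r³/μ at r = 1.483×10^9 km, T = 11400 days = 11400 × 86400 s = 9.8496×10^8 s: μ = 4π²r³/T² = 1.32723×10^11 km³/s².
In km: r₁ = 2.14 × 1.496×10^8 = 3.20144×10^8 km; r₂ = 9.91 × 1.496×10^8 = 1.482536×10^9 km.
Semi-major axis of the transfer orbit: a_t = (3.20144×10^8 + 1.482536×10^9)/2 = 9.0134×10^8 km.
Circular speed at r₁: v₁ = √(μ/r₁) = √(1.32723×10^11/3.20144×10^8) = 20.361 km/s.
Transfer-orbit speed at r₁ (vis-viva): v_p = √[μ(2/r₁ − 1/a_t)] = 26.113 km/s.
First burn Δv₁ = |v_p − v₁| = 5.752 km/s.
Circular speed at r₂: v₂ = √(μ/r₂) = 9.462 km/s.
Transfer-orbit speed at r₂: v_a = √[μ(2/r₂ − 1/a_t)] = 5.639 km/s.
Second burn Δv₂ = |v₂ − v_a| = 3.823 km/s.
Δv = Δv₁ + Δv₂ = 5.752 + 3.823 = 9.575 km/s.

Δv = 9.575 km/s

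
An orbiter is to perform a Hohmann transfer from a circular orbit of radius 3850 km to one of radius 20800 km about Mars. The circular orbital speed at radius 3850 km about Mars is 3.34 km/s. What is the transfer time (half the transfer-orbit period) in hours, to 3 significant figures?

t = 5.76 hours

From the circular-orbit relation v² = μ/r at r = 3850 km: μ = v²r = (3.34)² × 3850 = 42949.1 km³/s².
Semi-major axis of the transfer orbit: a_t = (3850 + 20800)/2 = 12325 km.
By Kepler's third law the transfer-orbit period is T = 2π√(a_t³/μ), so t = T/2 = 20740 s.
Converting: 20740 s ÷ 3600 s/hour = 5.76 hours.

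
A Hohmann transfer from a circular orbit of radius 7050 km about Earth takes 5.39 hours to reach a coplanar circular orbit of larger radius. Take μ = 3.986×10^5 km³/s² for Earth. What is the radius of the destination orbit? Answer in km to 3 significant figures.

r₂ = 42500 km

Transfer time t = 5.39 hours = 19404 s, and t = π√(a_t³/μ).
So a_t = (μ t²/π²)^(1/3) = (3.986×10^5 × (19404)² / π²)^(1/3) = 24775 km.
Since a_t = (r₁ + r₂)/2, r₂ = 2a_t − r₁ = 2×24775 − 7050 = 42500 km.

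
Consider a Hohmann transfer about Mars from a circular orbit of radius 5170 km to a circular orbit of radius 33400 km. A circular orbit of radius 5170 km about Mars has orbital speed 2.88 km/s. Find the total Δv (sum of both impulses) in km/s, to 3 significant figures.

Δv = 1.46 km/s

From the circular-orbit relation v² = μ/r at r = 5170 km: μ = v²r = (2.88)² × 5170 = 42882.0 km³/s².
The Hohmann ellipse has a_t = (r₁ + r₂)/2 = 19285 km.
At r₁ the circular-orbit speed is v₁ = √(μ/r₁) = 2.88000 km/s.
On the transfer ellipse at r₁, vis-viva equation gives v_p = √[μ(2/r₁ − 1/a_t)] = 3.79015 km/s.
First burn Δv₁ = |v_p − v₁| = 0.91015 km/s.
Circular speed at r₂: v₂ = √(μ/r₂) = 1.13309 km/s.
Transfer-orbit speed at r₂: v_a = √[μ(2/r₂ − 1/a_t)] = 0.586678 km/s.
Second burn Δv₂ = |v₂ − v_a| = 0.54641 km/s.
Total Δv = Δv₁ + Δv₂ = 1.457 km/s.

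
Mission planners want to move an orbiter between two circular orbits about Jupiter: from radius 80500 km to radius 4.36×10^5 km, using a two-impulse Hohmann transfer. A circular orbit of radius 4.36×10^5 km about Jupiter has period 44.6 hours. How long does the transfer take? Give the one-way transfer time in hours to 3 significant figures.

t = 10.2 hours

From Kepler's third law T² = 4π²r³/μ at r = 4.36×10^5 km, T = 44.6 hours = 44.6 × 3600 s = 1.6056×10^5 s: μ = 4π²r³/T² = 1.26924×10^8 km³/s².
The Hohmann ellipse has a_t = (r₁ + r₂)/2 = 2.5825×10^5 km.
By Kepler's third law the transfer-orbit period is T = 2π√(a_t³/μ), so t = T/2 = 36600 s.
Converting: 36600 s ÷ 3600 s/hour = 10.2 hours.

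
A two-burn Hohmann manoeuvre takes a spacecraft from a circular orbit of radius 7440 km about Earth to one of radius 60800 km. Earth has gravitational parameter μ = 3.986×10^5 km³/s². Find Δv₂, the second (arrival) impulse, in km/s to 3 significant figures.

Semi-major axis of the transfer orbit: a_t = (7440 + 60800)/2 = 34120 km.
On the circular orbit at r = 60800 km, v_c = √(μ/r) = 2.5605 km/s.
Transfer-orbit speed at the same r (vis-viva, a = a_t): v_t = √[μ(2/r − 1/a_t)] = 1.1956 km/s.
Δv₂ = |v_t − v_c| = |1.1956 − 2.5605| = 1.365 km/s.

Δv₂ = 1.36 km/s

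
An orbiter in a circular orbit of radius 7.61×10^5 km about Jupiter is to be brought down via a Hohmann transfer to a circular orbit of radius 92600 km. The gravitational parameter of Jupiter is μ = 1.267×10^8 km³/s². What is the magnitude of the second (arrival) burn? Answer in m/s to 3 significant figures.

Δv₂ = 12400 m/s

Transfer-ellipse semi-major axis a_t = (r₁ + r₂)/2 = (7.610×10^5 + 92600)/2 = 4.268×10^5 km.
On the circular orbit at r = 92600 km, v_c = √(μ/r) = 36.99 km/s.
Transfer-orbit speed at the same r (vis-viva, a = a_t): v_t = √[μ(2/r − 1/a_t)] = 49.39 km/s.
Δv₂ = |v_t − v_c| = |49.39 − 36.99| = 12.40 km/s.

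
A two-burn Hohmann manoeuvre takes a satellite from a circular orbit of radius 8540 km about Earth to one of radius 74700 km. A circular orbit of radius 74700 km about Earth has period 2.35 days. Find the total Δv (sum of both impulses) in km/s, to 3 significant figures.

From Kepler's third law T² = 4π²r³/μ at r = 74700 km, T = 2.35 days = 2.35 × 86400 s = 2.0304×10^5 s: μ = 4π²r³/T² = 3.99170×10^5 km³/s².
Transfer-ellipse semi-major axis a_t = (r₁ + r₂)/2 = (8540 + 74700)/2 = 41620 km.
Circular speed at r₁: v₁ = √(μ/r₁) = √(3.99170×10^5/8540) = 6.837 km/s.
Transfer-orbit speed at r₁ (v² = μ(2/r − 1/a)): v_p = √[μ(2/r₁ − 1/a_t)] = 9.159 km/s.
First burn Δv₁ = |v_p − v₁| = 2.322 km/s.
Circular speed at r₂: v₂ = √(μ/r₂) = 2.312 km/s.
Transfer-orbit speed at r₂: v_a = √[μ(2/r₂ − 1/a_t)] = 1.047 km/s.
Second burn Δv₂ = |v₂ − v_a| = 1.265 km/s.
Δv = Δv₁ + Δv₂ = 2.322 + 1.265 = 3.587 km/s.

Δv = 3.59 km/s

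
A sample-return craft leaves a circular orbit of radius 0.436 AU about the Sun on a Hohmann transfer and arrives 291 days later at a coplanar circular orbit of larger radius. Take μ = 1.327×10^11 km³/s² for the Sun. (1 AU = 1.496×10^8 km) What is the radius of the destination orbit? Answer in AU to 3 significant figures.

In km: r₁ = 0.436 × 1.496×10^8 = 6.52256×10^7 km.
Transfer time t = 291 days = 2.51424×10^7 s, and t = π√(a_t³/μ).
So a_t = (μ t²/π²)^(1/3) = (1.327×10^11 × (2.51424×10^7)² / π²)^(1/3) = 2.0408×10^8 km.
Since a_t = (r₁ + r₂)/2, r₂ = 2a_t − r₁ = 2×2.0408×10^8 − 6.52256×10^7 = 3.429344×10^8 km.
In AU: r₂ = 3.429344×10^8 / 1.496×10^8 = 2.29 AU.

r₂ = 2.29 AU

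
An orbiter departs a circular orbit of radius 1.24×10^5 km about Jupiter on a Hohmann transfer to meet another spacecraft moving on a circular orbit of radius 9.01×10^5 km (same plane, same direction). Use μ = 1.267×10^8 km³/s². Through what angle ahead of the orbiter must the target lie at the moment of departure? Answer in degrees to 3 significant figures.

φ = 103°

Semi-major axis of the transfer orbit: a_t = (1.240×10^5 + 9.010×10^5)/2 = 5.125×10^5 km.
Transfer time t = π√(a_t³/μ) = 1.0240×10^5 s.
Target angular speed ω₂ = √(μ/r₂³) = 1.3161×10^-5 rad/s.
Angle swept by the target during transfer: ω₂·t = 1.3477 rad = 77.22°.
Arrival is 180° from departure on the ellipse, so φ = 180° − 77.22° = 103°.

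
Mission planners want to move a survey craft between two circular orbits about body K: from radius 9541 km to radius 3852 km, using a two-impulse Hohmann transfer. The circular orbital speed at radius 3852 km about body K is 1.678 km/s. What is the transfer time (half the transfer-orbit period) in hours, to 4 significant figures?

From the circular-orbit relation v² = μ/r at r = 3852 km: μ = v²r = (1.678)² × 3852 = 10846.0 km³/s².
The Hohmann ellipse has a_t = (r₁ + r₂)/2 = 6696.5 km.
By Kepler's third law the transfer-orbit period is T = 2π√(a_t³/μ), so t = T/2 = 16530 s.
Converting: 16530 s ÷ 3600 s/hour = 4.592 hours.

t = 4.592 hours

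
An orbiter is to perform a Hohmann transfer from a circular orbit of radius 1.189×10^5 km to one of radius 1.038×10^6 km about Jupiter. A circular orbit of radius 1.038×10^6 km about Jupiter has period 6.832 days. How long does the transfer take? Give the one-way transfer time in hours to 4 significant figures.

t = 34.11 hours

From Kepler's third law T² = 4π²r³/μ at r = 1.038×10^6 km, T = 6.832 days = 6.832 × 86400 s = 5.902848×10^5 s: μ = 4π²r³/T² = 1.26715×10^8 km³/s².
The Hohmann ellipse has a_t = (r₁ + r₂)/2 = 5.7845×10^5 km.
By Kepler's third law the transfer-orbit period is T = 2π√(a_t³/μ), so t = T/2 = 1.228×10^5 s.
Converting: 1.228×10^5 s ÷ 3600 s/hour = 34.11 hours.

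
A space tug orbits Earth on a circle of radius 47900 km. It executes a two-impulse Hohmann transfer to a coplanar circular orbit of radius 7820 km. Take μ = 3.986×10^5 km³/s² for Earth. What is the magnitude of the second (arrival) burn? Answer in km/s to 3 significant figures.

Transfer-ellipse semi-major axis a_t = (r₁ + r₂)/2 = (47900 + 7820)/2 = 27860 km.
Circular speed at r = 7820 km: v_c = √(μ/r) = 7.139 km/s.
Transfer-orbit speed at the same r (vis-viva, a = a_t): v_t = √[μ(2/r − 1/a_t)] = 9.361 km/s.
Δv₂ = |v_t − v_c| = |9.361 − 7.139| = 2.222 km/s.

Δv₂ = 2.22 km/s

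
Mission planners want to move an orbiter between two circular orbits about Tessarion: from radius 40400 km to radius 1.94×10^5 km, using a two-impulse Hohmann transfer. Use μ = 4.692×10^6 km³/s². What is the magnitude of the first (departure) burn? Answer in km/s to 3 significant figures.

Transfer-ellipse semi-major axis a_t = (r₁ + r₂)/2 = (40400 + 1.940×10^5)/2 = 1.172×10^5 km.
On the circular orbit at r = 40400 km, v_c = √(μ/r) = 10.777 km/s.
Transfer-orbit speed at the same r (vis-viva, a = a_t): v_t = √[μ(2/r − 1/a_t)] = 13.865 km/s.
Δv₁ = |v_t − v_c| = |13.865 − 10.777| = 3.088 km/s.

Δv₁ = 3.09 km/s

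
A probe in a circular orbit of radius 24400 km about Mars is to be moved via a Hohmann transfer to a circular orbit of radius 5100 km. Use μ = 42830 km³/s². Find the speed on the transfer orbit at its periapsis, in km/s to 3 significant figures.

Transfer-ellipse semi-major axis a_t = (r₁ + r₂)/2 = (24400 + 5100)/2 = 14750 km.
The periapsis of the transfer ellipse is at r = 5100 km.
Applying v² = μ(2/r − 1/a_t): v = 3.727 km/s.

v = 3.73 km/s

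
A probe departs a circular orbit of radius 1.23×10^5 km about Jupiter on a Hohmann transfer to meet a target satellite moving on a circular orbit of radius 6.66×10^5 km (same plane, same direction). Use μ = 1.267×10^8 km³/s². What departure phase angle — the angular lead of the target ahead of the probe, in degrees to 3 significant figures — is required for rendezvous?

The Hohmann ellipse has a_t = (r₁ + r₂)/2 = 3.945×10^5 km.
Transfer time t = π√(a_t³/μ) = 69156 s.
The target's mean motion on its circular orbit is ω₂ = √(μ/r₂³) = 2.0710×10^-5 rad/s.
Angle swept by the target during transfer: ω₂·t = 1.4322 rad = 82.06°.
The probe traverses 180° on the transfer ellipse, so the target must lead by 180° − 82.06° = 97.9°.

φ = 97.9°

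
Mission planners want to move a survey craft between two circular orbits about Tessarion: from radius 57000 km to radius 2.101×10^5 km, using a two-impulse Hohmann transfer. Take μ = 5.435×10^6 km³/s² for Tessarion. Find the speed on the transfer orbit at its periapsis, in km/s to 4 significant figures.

v = 12.25 km/s

Transfer-ellipse semi-major axis a_t = (r₁ + r₂)/2 = (57000 + 2.101×10^5)/2 = 1.3355×10^5 km.
At periapsis, r = 57000 km.
Vis-viva: v = √[μ(2/r − 1/a_t)] = √[5.435×10^6 × (2/57000 − 1/1.3355×10^5)] = 12.25 km/s.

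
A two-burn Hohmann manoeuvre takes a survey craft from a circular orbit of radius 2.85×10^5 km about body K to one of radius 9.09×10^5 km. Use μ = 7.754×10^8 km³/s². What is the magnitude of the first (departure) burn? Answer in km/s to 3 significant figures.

Δv₁ = 12.2 km/s

Transfer-ellipse semi-major axis a_t = (r₁ + r₂)/2 = (2.850×10^5 + 9.090×10^5)/2 = 5.970×10^5 km.
On the circular orbit at r = 2.850×10^5 km, v_c = √(μ/r) = 52.16 km/s.
Transfer-orbit speed at the same r (vis-viva, a = a_t): v_t = √[μ(2/r − 1/a_t)] = 64.36 km/s.
Δv₁ = |v_t − v_c| = |64.36 − 52.16| = 12.20 km/s.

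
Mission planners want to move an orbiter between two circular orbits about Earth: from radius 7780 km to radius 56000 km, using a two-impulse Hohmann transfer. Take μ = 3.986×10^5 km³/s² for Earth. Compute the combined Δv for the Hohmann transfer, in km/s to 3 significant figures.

Δv = 3.68 km/s

Semi-major axis of the transfer orbit: a_t = (7780 + 56000)/2 = 31890 km.
At r₁ the circular-orbit speed is v₁ = √(μ/r₁) = 7.1578 km/s.
Transfer-orbit speed at r₁ (v² = μ(2/r − 1/a)): v_p = √[μ(2/r₁ − 1/a_t)] = 9.4852 km/s.
First burn Δv₁ = |v_p − v₁| = 2.3274 km/s.
At r₂, v₂ = √(μ/r₂) = 2.66793 km/s.
Transfer-orbit speed at r₂: v_a = √[μ(2/r₂ − 1/a_t)] = 1.31776 km/s.
Second burn Δv₂ = |v₂ − v_a| = 1.3502 km/s.
Δv = Δv₁ + Δv₂ = 2.3274 + 1.3502 = 3.678 km/s.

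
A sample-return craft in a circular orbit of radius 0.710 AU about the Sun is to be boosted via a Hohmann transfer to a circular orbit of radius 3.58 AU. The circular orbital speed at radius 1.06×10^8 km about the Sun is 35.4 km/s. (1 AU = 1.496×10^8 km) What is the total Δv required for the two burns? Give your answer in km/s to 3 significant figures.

Δv = 17.0 km/s

From the circular-orbit relation v² = μ/r at r = 1.06×10^8 km: μ = v²r = (35.4)² × 1.06×10^8 = 1.32835×10^11 km³/s².
In km: r₁ = 0.710 × 1.496×10^8 = 1.06216×10^8 km; r₂ = 3.58 × 1.496×10^8 = 5.35568×10^8 km.
The Hohmann ellipse has a_t = (r₁ + r₂)/2 = 3.20892×10^8 km.
Circular speed at r₁: v₁ = √(μ/r₁) = √(1.32835×10^11/1.06216×10^8) = 35.364 km/s.
Transfer-orbit speed at r₁ (vis-viva): v_p = √[μ(2/r₁ − 1/a_t)] = 45.687 km/s.
First burn Δv₁ = |v_p − v₁| = 10.32 km/s.
At r₂, v₂ = √(μ/r₂) = 15.749 km/s.
Transfer-orbit speed at r₂: v_a = √[μ(2/r₂ − 1/a_t)] = 9.0608 km/s.
Second burn Δv₂ = |v₂ − v_a| = 6.688 km/s.
Δv = Δv₁ + Δv₂ = 10.32 + 6.688 = 17.01 km/s.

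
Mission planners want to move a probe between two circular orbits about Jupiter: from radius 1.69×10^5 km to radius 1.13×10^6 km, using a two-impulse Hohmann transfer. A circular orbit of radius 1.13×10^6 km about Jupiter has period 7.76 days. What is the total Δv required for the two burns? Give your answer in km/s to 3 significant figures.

Δv = 13.9 km/s

From Kepler's third law T² = 4π²r³/μ at r = 1.13×10^6 km, T = 7.76 days = 7.76 × 86400 s = 6.70464×10^5 s: μ = 4π²r³/T² = 1.26720×10^8 km³/s².
Semi-major axis of the transfer orbit: a_t = (1.690×10^5 + 1.130×10^6)/2 = 6.495×10^5 km.
At r₁ the circular-orbit speed is v₁ = √(μ/r₁) = 27.38285 km/s.
Transfer-orbit speed at r₁ (vis-viva equation): v_p = √[μ(2/r₁ − 1/a_t)] = 36.11839 km/s.
First burn Δv₁ = |v_p − v₁| = 8.736 km/s.
At r₂, v₂ = √(μ/r₂) = 10.59 km/s.
Transfer-orbit speed at r₂: v_a = √[μ(2/r₂ − 1/a_t)] = 5.402 km/s.
Second burn Δv₂ = |v₂ − v_a| = 5.188 km/s.
Total Δv = Δv₁ + Δv₂ = 13.92 km/s.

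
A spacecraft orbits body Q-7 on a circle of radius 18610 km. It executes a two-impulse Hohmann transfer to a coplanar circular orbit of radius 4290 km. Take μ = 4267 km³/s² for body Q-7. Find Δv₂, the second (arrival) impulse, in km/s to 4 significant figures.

Δv₂ = 0.2741 km/s

Transfer-ellipse semi-major axis a_t = (r₁ + r₂)/2 = (18610 + 4290)/2 = 11450 km.
Circular speed at r = 4290 km: v_c = √(μ/r) = 0.997316 km/s.
Vis-viva on the transfer ellipse at r = 4290 km gives v_t = √[μ(2/r − 1/a_t)] = 1.27146 km/s.
Δv₂ = |v_t − v_c| = |1.27146 − 0.997316| = 0.2741 km/s.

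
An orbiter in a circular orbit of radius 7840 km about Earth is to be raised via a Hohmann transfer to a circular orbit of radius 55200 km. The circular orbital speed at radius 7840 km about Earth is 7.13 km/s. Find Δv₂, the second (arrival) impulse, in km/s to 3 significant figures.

Δv₂ = 1.35 km/s

From the circular-orbit relation v² = μ/r at r = 7840 km: μ = v²r = (7.13)² × 7840 = 3.98561×10^5 km³/s².
Transfer-ellipse semi-major axis a_t = (r₁ + r₂)/2 = (7840 + 55200)/2 = 31520 km.
Circular speed at r = 55200 km: v_c = √(μ/r) = 2.687 km/s.
Vis-viva on the transfer ellipse at r = 55200 km gives v_t = √[μ(2/r − 1/a_t)] = 1.340 km/s.
Δv₂ = |v_t − v_c| = |1.340 − 2.687| = 1.347 km/s.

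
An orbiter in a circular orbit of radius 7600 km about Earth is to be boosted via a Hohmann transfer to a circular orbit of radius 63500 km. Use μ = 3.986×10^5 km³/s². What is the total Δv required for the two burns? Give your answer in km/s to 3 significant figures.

Δv = 3.78 km/s

Transfer-ellipse semi-major axis a_t = (r₁ + r₂)/2 = (7600 + 63500)/2 = 35550 km.
Circular speed at r₁: v₁ = √(μ/r₁) = √(3.986×10^5/7600) = 7.242 km/s.
On the transfer ellipse at r₁, vis-viva gives v_p = √[μ(2/r₁ − 1/a_t)] = 9.679 km/s.
First burn Δv₁ = |v_p − v₁| = 2.437 km/s.
Circular speed at r₂: v₂ = √(μ/r₂) = 2.505 km/s.
Transfer-orbit speed at r₂: v_a = √[μ(2/r₂ − 1/a_t)] = 1.158 km/s.
Second burn Δv₂ = |v₂ − v_a| = 1.347 km/s.
Total Δv = Δv₁ + Δv₂ = 3.784 km/s.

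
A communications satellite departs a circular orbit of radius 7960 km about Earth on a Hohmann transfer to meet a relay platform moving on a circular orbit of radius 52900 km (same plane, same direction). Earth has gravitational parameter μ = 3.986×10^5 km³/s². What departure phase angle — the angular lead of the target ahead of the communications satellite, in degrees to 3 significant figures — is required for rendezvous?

The Hohmann ellipse has a_t = (r₁ + r₂)/2 = 30430 km.
The half-period of the transfer ellipse is t = π√(a_t³/μ) = 26414 s.
Target angular speed ω₂ = √(μ/r₂³) = 5.1890×10^-5 rad/s.
Angle swept by the target during transfer: ω₂·t = 1.3706 rad = 78.53°.
The communications satellite traverses 180° on the transfer ellipse, so the target must lead by 180° − 78.53° = 101°.

φ = 101°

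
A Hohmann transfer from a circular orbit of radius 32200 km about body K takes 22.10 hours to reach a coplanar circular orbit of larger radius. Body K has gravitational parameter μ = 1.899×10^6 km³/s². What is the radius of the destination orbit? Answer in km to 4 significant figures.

Transfer time t = 22.10 hours = 79560 s, and t = π√(a_t³/μ).
So a_t = (μ t²/π²)^(1/3) = (1.899×10^6 × (79560)² / π²)^(1/3) = 1.0679×10^5 km.
Since a_t = (r₁ + r₂)/2, r₂ = 2a_t − r₁ = 2×1.0679×10^5 − 32200 = 1.8138×10^5 km.

r₂ = 1.814×10^5 km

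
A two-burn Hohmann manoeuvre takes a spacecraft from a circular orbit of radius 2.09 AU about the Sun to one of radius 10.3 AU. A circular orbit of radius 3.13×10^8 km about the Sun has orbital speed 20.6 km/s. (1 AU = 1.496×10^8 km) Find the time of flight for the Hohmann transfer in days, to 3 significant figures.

t = 2810 days

From the circular-orbit relation v² = μ/r at r = 3.13×10^8 km: μ = v²r = (20.6)² × 3.13×10^8 = 1.32825×10^11 km³/s².
In km: r₁ = 2.09 × 1.496×10^8 = 3.12664×10^8 km; r₂ = 10.3 × 1.496×10^8 = 1.54088×10^9 km.
The Hohmann ellipse has a_t = (r₁ + r₂)/2 = 9.26772×10^8 km.
By Kepler's third law the transfer-orbit period is T = 2π√(a_t³/μ), so t = T/2 = 2.432×10^8 s.
Converting: 2.432×10^8 s ÷ 86400 s/day = 2810 days.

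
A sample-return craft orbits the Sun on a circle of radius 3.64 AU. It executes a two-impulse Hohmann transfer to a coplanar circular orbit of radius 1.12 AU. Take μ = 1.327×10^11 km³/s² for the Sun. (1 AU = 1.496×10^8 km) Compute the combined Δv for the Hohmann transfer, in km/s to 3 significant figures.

In km: r₁ = 3.64 × 1.496×10^8 = 5.44544×10^8 km; r₂ = 1.12 × 1.496×10^8 = 1.67552×10^8 km.
Semi-major axis of the transfer orbit: a_t = (5.44544×10^8 + 1.67552×10^8)/2 = 3.56048×10^8 km.
At r₁ the circular-orbit speed is v₁ = √(μ/r₁) = 15.611 km/s.
On the transfer ellipse at r₁, v² = μ(2/r − 1/a) gives v_a = √[μ(2/r₁ − 1/a_t)] = 10.709 km/s.
First burn Δv₁ = |v_a − v₁| = 4.902 km/s.
Circular speed at r₂: v₂ = √(μ/r₂) = 28.142 km/s.
Transfer-orbit speed at r₂: v_p = √[μ(2/r₂ − 1/a_t)] = 34.803 km/s.
Second burn Δv₂ = |v₂ − v_p| = 6.661 km/s.
Total Δv = Δv₁ + Δv₂ = 11.56 km/s.

Δv = 11.6 km/s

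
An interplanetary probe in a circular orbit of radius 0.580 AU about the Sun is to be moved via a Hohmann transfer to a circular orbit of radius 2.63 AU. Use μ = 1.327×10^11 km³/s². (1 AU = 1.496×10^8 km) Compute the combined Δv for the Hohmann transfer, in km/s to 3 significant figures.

In km: r₁ = 0.580 × 1.496×10^8 = 8.6768×10^7 km; r₂ = 2.63 × 1.496×10^8 = 3.93448×10^8 km.
The Hohmann ellipse has a_t = (r₁ + r₂)/2 = 2.40108×10^8 km.
At r₁ the circular-orbit speed is v₁ = √(μ/r₁) = 39.10711 km/s.
On the transfer ellipse at r₁, vis-viva equation gives v_p = √[μ(2/r₁ − 1/a_t)] = 50.06060 km/s.
First burn Δv₁ = |v_p − v₁| = 10.953 km/s.
Circular speed at r₂: v₂ = √(μ/r₂) = 18.36504 km/s.
Transfer-orbit speed at r₂: v_a = √[μ(2/r₂ − 1/a_t)] = 11.03998 km/s.
Second burn Δv₂ = |v₂ − v_a| = 7.3251 km/s.
Δv = Δv₁ + Δv₂ = 10.953 + 7.3251 = 18.28 km/s.

Δv = 18.3 km/s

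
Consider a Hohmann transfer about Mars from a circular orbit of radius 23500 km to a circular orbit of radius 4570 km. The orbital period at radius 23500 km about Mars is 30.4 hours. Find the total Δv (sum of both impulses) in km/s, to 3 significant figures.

From Kepler's third law T² = 4π²r³/μ at r = 23500 km, T = 30.4 hours = 30.4 × 3600 s = 1.0944×10^5 s: μ = 4π²r³/T² = 42777.1 km³/s².
The Hohmann ellipse has a_t = (r₁ + r₂)/2 = 14035 km.
At r₁ the circular-orbit speed is v₁ = √(μ/r₁) = 1.3492 km/s.
Transfer-orbit speed at r₁ (v² = μ(2/r − 1/a)): v_a = √[μ(2/r₁ − 1/a_t)] = 0.76988 km/s.
First burn Δv₁ = |v_a − v₁| = 0.5793 km/s.
Circular speed at r₂: v₂ = √(μ/r₂) = 3.0595 km/s.
Transfer-orbit speed at r₂: v_p = √[μ(2/r₂ − 1/a_t)] = 3.9589 km/s.
Second burn Δv₂ = |v₂ − v_p| = 0.8994 km/s.
Δv = Δv₁ + Δv₂ = 0.5793 + 0.8994 = 1.479 km/s.

Δv = 1.48 km/s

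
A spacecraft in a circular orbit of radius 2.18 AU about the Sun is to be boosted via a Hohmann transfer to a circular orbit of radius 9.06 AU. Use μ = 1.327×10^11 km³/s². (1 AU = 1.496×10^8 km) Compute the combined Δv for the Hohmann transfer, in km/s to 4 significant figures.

In km: r₁ = 2.18 × 1.496×10^8 = 3.26128×10^8 km; r₂ = 9.06 × 1.496×10^8 = 1.355376×10^9 km.
The Hohmann ellipse has a_t = (r₁ + r₂)/2 = 8.40752×10^8 km.
At r₁ the circular-orbit speed is v₁ = √(μ/r₁) = 20.17 km/s.
Transfer-orbit speed at r₁ (vis-viva): v_p = √[μ(2/r₁ − 1/a_t)] = 25.61 km/s.
First burn Δv₁ = |v_p − v₁| = 5.440 km/s.
At r₂, v₂ = √(μ/r₂) = 9.895 km/s.
Transfer-orbit speed at r₂: v_a = √[μ(2/r₂ − 1/a_t)] = 6.163 km/s.
Second burn Δv₂ = |v₂ − v_a| = 3.732 km/s.
Δv = Δv₁ + Δv₂ = 5.440 + 3.732 = 9.172 km/s.

Δv = 9.172 km/s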